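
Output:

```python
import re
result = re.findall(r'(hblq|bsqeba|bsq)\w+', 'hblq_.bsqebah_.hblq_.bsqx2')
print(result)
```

Alternation tries branches left to right and keeps the first one that lets the overall match succeed at that position.
Scanning left to right: at [0:5] match 'hblq_', group 1 = 'hblq'; at [6:14] match 'bsqebah_', group 1 = 'bsqeba'; at [15:20] match 'hblq_', group 1 = 'hblq'; at [21:26] match 'bsqx2', group 1 = 'bsq'.
One capturing group, so `findall` returns just the captured substring from each match — 4 in all.

['hblq', 'bsqeba', 'hblq', 'bsq']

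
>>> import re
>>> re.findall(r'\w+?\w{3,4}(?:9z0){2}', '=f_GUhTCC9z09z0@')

The pattern matches one or more of a word character (lazy); then 3 to 4 of a word character, then the literal '9z0' repeated 2 times.
Matches: at [1:15] → 'f_GUhTCC9z09z0'.
`findall` yields the raw match text (1 of them) because the pattern has no groups.

['f_GUhTCC9z09z0']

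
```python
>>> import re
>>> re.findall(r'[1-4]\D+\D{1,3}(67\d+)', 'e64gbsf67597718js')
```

The pattern matches a character in [1-4], then one or more of a non-digit, then 1 to 3 of a non-digit; then the literal '67', then one or more of a digit (captured).
Matches: at [2:15] match '4gbsf67597718', group 1 = '67597718'.
With a single group, `findall` returns only what that group captured — 1 item.

['67597718']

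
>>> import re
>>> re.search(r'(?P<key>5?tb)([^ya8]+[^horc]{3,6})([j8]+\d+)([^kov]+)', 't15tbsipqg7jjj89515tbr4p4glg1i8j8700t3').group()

'5tbsipqg7jjj89515tbr4p4glg1i8j8700t3'

This matches optionally the literal '5', then the literal 'tb' (captured as 'key'); then one or more of any character except [ya8], then 3 to 6 of any character except [horc] (captured); then one or more of one of [j8], then one or more of a digit (captured); then one or more of any character except [kov] (captured).
`search` walks the string left to right and returns the first match it finds.
The match spans [2:38] → '5tbsipqg7jjj89515tbr4p4glg1i8j8700t3'.
Captured: group 1 = '5tb', group 2 = 'sipqg7jjj', group 3 = '89515', group 4 = 'tbr4p4glg1i8j8700t3'.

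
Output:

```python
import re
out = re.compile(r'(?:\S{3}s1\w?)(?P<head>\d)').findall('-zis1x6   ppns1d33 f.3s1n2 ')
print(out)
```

['6', '3', '2']

Pattern: exactly 3 of a non-whitespace character, then the literal 's1', then optionally a word character (non-capturing group); then a digit (captured as 'head').
Walking the string: at [0:7] match '-zis1x6', group 1 = '6'; at [10:17] match 'ppns1d3', group 1 = '3'; at [19:26] match 'f.3s1n2', group 1 = '2'.
One capturing group, so `findall` returns just the captured substring from each match — 3 in all.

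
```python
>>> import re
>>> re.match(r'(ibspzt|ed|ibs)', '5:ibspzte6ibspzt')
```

`match` is anchored at position 0; if the pattern doesn't fit there, it returns None.
Here the pattern fails at index 0, so the call returns None.

None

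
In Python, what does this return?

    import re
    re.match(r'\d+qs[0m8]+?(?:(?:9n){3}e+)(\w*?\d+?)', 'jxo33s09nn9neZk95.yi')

With `match`, the pattern is implicitly anchored at the beginning.
Here the string doesn't start with a match, so the call returns None.

None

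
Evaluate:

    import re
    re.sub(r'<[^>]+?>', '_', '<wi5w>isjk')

Matches: at [0:6] → '<wi5w>'.
`sub` substitutes '_' at each match site.

'_isjk'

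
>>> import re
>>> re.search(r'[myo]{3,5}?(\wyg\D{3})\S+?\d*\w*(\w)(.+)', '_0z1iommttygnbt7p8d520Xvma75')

Here no position works, so the call returns None.

None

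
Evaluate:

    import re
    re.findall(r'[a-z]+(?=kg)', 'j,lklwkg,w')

['lklw']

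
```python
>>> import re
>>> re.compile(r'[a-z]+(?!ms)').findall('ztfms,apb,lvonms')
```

['ztfms', 'apb', 'lvonms']

`(?!…)`/`(?<!…)` only lets a position through if the neighbouring text does NOT match; no characters are consumed.
Walking the string: at [0:5] → 'ztfms'; at [6:9] → 'apb'; at [10:16] → 'lvonms'.
`findall` yields the raw match text (3 of them) because the pattern has no groups.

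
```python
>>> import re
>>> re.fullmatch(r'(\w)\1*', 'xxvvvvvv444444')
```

None

`fullmatch` succeeds only if the pattern covers the string from start to end.
Here there's no way to consume every character, so the call returns None.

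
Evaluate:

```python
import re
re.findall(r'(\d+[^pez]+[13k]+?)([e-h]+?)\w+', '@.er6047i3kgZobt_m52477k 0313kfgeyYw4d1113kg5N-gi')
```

[('6047i3kgZobt_m52477k 0313k', 'f')]

A `+?`/`*?`/`{m,n}?` starts at its minimum and grows only as far as needed for what follows to match.
With 2 capturing groups, `findall` returns a 2-tuple per match.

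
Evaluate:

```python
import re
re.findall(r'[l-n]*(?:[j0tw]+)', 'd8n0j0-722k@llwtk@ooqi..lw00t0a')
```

The pattern matches zero or more of a character in [l-n]; then one or more of one of [j0tw] (non-capturing group).
Walking the string: at [2:6] → 'n0j0'; at [12:16] → 'llwt'; at [24:30] → 'lw00t0'.
No capturing groups, so `findall` returns the 3 full match strings.

['n0j0', 'llwt', 'lw00t0']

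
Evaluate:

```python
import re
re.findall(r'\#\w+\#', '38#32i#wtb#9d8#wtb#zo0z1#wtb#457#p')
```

['#32i#', '#9d8#', '#zo0z1#', '#457#']

Since nothing is captured, `findall` lists the 4 matched substrings directly.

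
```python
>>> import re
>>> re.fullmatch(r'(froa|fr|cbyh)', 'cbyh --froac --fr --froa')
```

None

`re.fullmatch` is like wrapping the pattern in `^…$` (in single-line mode).
Here the pattern can't cover the whole string, so the call returns None.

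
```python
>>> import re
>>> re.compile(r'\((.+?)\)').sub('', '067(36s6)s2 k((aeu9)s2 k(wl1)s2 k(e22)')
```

'067s2 ks2 ks2 k'

Because the quantifier is non-greedy, it stops expanding at the earliest point where the rest of the pattern can succeed.
Matches: at [3:9] → '(36s6)'; at [13:20] → '((aeu9)'; at [24:29] → '(wl1)'; at [33:38] → '(e22)'.
`sub` substitutes '' at each match site.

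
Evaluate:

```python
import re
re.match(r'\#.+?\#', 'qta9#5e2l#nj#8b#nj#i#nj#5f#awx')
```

None

`match` is anchored at position 0; if the pattern doesn't fit there, it returns None.
Here the string doesn't start with a match, so the call returns None.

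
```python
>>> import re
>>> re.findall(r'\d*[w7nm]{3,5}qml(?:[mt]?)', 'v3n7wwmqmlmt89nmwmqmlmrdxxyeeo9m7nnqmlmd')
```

['3n7wwmqmlm', '89nmwmqmlm', '9m7nnqmlm']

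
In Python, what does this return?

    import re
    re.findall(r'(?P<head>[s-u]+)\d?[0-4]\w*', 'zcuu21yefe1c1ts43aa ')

['uu']

This matches one or more of a character in [s-u] (captured as 'head'); then optionally a digit; then a character in [0-4], then zero or more of a word character.
Scanning left to right: at [2:19] match 'uu21yefe1c1ts43aa', group 1 = 'uu'.
Because there's exactly one group, `findall` drops the full match and keeps group 1 from the one hit.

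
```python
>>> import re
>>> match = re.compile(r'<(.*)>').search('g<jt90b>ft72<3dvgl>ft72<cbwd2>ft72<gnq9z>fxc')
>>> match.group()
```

The match spans [1:41] → '<jt90b>ft72<3dvgl>ft72<cbwd2>ft72<gnq9z>'.

'<jt90b>ft72<3dvgl>ft72<cbwd2>ft72<gnq9z>'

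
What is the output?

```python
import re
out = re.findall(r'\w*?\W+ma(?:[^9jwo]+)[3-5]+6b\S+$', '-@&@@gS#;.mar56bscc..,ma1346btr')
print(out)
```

['gS#;.mar56bscc..,ma1346btr']

Pattern: zero or more of a word character (lazy), then one or more of a non-word character, then the literal 'ma'; then one or more of any character except [9jwo] (non-capturing group); then one or more of a character in [3-5], then the literal '6b'; then one or more of a non-whitespace character; then anchored at the end.
Scanning left to right: at [5:31] → 'gS#;.mar56bscc..,ma1346btr'.
Since nothing is captured, `findall` lists the 1 matched substring directly.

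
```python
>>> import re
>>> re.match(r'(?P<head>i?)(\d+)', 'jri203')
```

None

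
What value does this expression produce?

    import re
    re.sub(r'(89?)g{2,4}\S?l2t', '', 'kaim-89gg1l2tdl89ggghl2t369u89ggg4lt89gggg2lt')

'kaim-dl369u89ggg4lt89gggg2lt'

The pattern matches the literal '8', then optionally a literal '9' (captured); then 2 to 4 of the literal 'g', then optionally a non-whitespace character, then the literal 'l2t'.
Matches: at [5:13] → '89gg1l2t'; at [15:24] → '89ggghl2t'.
`sub` substitutes '' at each match site.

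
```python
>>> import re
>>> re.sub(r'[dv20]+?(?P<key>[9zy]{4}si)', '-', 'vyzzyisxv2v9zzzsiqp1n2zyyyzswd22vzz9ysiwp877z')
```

Pattern: one or more of one of [dv20] (lazy); then exactly 4 of one of [9zy], then the literal 'si' (captured as 'key').
Matches: at [8:17] → 'v2v9zzzsi'; at [29:39] → 'd22vzz9ysi'.
`sub` substitutes '-' at each match site.

'vyzzyisx-qp1n2zyyyzsw-wp877z'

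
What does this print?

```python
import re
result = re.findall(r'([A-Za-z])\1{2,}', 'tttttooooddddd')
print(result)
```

`\1` has to match the exact text group 1 already captured.
Scanning left to right: at [0:5] match 'ttttt', group 1 = 't'; at [5:9] match 'oooo', group 1 = 'o'; at [9:14] match 'ddddd', group 1 = 'd'.
Because there's exactly one group, `findall` drops the full match and keeps group 1 from each hit.

['t', 'o', 'd']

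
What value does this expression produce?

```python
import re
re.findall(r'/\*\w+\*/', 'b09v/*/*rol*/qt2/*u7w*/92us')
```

['/*rol*/', '/*u7w*/']

Matches: at [6:13] → '/*rol*/'; at [16:23] → '/*u7w*/'.
No capturing groups, so `findall` returns the 2 full match strings.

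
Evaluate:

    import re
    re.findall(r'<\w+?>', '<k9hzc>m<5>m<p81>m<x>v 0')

Matches: at [0:7] → '<k9hzc>'; at [8:11] → '<5>'; at [12:17] → '<p81>'; at [18:21] → '<x>'.
With no groups in the pattern, `findall` gives back each whole match — 4 here.

['<k9hzc>', '<5>', '<p81>', '<x>']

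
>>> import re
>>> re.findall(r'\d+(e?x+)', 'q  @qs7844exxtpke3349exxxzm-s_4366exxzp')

['exx', 'exxx', 'exx']

`findall` collects group 1 from each match (3 total).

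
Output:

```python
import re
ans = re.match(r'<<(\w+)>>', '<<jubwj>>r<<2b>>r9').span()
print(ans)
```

(0, 9)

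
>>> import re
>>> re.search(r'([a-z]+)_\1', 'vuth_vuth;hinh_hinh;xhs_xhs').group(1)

'vuth'

The match spans [0:9] → 'vuth_vuth'.
Captured: group 1 = 'vuth'.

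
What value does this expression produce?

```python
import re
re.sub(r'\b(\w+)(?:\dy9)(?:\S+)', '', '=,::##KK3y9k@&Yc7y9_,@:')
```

This matches a word boundary (`\b`, zero-width); then one or more of a word character (captured); then a digit, then the literal 'y9' (non-capturing group); then one or more of a non-whitespace character (non-capturing group).
Matches: at [6:23] → 'KK3y9k@&Yc7y9_,@:'.
`sub` substitutes '' at each match site.

'=,::##'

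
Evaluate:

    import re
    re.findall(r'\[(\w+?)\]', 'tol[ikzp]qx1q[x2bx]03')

Matches: at [3:9] match '[ikzp]', group 1 = 'ikzp'; at [13:19] match '[x2bx]', group 1 = 'x2bx'.
`findall` collects group 1 from each match (2 total).

['ikzp', 'x2bx']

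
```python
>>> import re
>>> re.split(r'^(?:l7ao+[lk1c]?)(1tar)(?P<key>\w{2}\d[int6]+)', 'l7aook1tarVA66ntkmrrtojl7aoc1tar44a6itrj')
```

['', '1tar', 'VA66nt', 'kmrrtojl7aoc1tar44a6itrj']

The group in the pattern means `split` returns the separators' captures alongside the pieces.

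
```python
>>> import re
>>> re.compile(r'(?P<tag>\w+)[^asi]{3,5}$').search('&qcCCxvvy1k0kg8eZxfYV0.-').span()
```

(1, 24)

Pattern: one or more of a word character (captured as 'tag'); then 3 to 5 of any character except [asi]; then anchored at the end.
`re.search` scans for the first position where the pattern succeeds.
The match spans [1:24] → 'qcCCxvvy1k0kg8eZxfYV0.-'.
Captured: group 1 = 'qcCCxvvy1k0kg8eZxfYV'.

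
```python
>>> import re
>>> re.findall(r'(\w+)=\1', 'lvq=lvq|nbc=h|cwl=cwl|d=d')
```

['lvq', 'cwl', 'd']

The backreference `\1` re-matches whatever the first group consumed, character for character.
Scanning left to right: at [0:7] match 'lvq=lvq', group 1 = 'lvq'; at [14:21] match 'cwl=cwl', group 1 = 'cwl'; at [22:25] match 'd=d', group 1 = 'd'.
With a single group, `findall` returns only what that group captured — 3 items.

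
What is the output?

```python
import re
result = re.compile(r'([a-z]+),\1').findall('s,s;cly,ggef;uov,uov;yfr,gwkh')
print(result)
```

A backreference is literal: `\1` must see the identical characters the first group matched.
Because there's exactly one group, `findall` drops the full match and keeps group 1 from each hit.

['s', 'uov']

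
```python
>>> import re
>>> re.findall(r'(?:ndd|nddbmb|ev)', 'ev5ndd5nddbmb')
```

`|` is ordered: at each position the engine commits to the first alternative that works.
Matches: at [0:2] → 'ev'; at [3:6] → 'ndd'; at [7:10] → 'ndd'.
Since nothing is captured, `findall` lists the 3 matched substrings directly.

['ev', 'ndd', 'ndd']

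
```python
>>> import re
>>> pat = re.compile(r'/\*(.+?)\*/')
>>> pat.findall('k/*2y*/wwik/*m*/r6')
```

['2y', 'm']

A non-greedy quantifier consumes as few characters as it can — just enough that the remainder of the pattern still matches from where it stops; whatever follows it matches normally.
Scanning left to right: at [1:7] match '/*2y*/', group 1 = '2y'; at [11:16] match '/*m*/', group 1 = 'm'.
One capturing group, so `findall` returns just the captured substring from each match — 2 in all.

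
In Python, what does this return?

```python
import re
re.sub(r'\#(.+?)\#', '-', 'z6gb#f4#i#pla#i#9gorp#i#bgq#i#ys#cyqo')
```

'z6gb-i-i-i-i-cyqo'

Each match is replaced by '-'.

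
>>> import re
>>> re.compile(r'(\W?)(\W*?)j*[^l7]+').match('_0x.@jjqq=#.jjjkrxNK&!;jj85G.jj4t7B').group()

The pattern matches optionally a non-word character (captured); then zero or more of a non-word character (lazy) (captured); then zero or more of the literal 'j', then one or more of any character except [l7].
`match` is anchored at position 0; if the pattern doesn't fit there, it returns None.
The match spans [0:33] → '_0x.@jjqq=#.jjjkrxNK&!;jj85G.jj4t'.
Captured: group 1 = '', group 2 = ''.

'_0x.@jjqq=#.jjjkrxNK&!;jj85G.jj4t'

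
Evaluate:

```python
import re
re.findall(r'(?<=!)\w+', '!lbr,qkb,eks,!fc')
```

Lookahead/lookbehind check context without consuming it, so the matched span excludes the asserted characters.
Scanning left to right: at [1:4] → 'lbr'; at [14:16] → 'fc'.
With no groups in the pattern, `findall` gives back each whole match — 2 here.

['lbr', 'fc']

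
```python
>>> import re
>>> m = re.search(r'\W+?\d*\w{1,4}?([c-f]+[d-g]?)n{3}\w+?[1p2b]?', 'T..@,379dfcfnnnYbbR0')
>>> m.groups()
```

('fcf',)

This matches one or more of a non-word character (lazy), then zero or more of a digit, then 1 to 4 of a word character (lazy); then one or more of a character in [c-f], then optionally a character in [d-g] (captured); then exactly 3 of the literal 'n', then one or more of a word character (lazy), then optionally one of [1p2b].
The `?` after the quantifier makes it lazy — it takes as little as possible before letting the rest of the pattern try.
Unlike `match`, `search` isn't anchored — it looks for the pattern anywhere in the string.
The match spans [1:17] → '..@,379dfcfnnnYb'.
Captured: group 1 = 'fcf'.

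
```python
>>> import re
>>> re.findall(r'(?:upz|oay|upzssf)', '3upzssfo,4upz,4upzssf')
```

Branches in `(...|...)` are attempted left-to-right; the first branch that allows the whole pattern to succeed is taken.
Walking the string: at [1:4] → 'upz'; at [10:13] → 'upz'; at [15:18] → 'upz'.
No capturing groups, so `findall` returns the 3 full match strings.

['upz', 'upz', 'upz']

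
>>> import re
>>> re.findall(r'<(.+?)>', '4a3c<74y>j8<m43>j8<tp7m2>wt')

['74y', 'm43', 'tp7m2']

Lazy quantifiers expand one character at a time until the remainder of the pattern can match.
Scanning left to right: at [4:9] match '<74y>', group 1 = '74y'; at [11:16] match '<m43>', group 1 = 'm43'; at [18:25] match '<tp7m2>', group 1 = 'tp7m2'.
Because there's exactly one group, `findall` drops the full match and keeps group 1 from each hit.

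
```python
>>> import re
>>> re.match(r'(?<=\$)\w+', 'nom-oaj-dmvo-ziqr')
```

None

Lookahead/lookbehind check context without consuming it, so the matched span excludes the asserted characters.
With `match`, the pattern is implicitly anchored at the beginning.
Here the pattern fails at index 0, so the call returns None.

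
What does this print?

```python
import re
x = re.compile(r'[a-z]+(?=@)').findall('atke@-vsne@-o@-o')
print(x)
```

['atke', 'vsne', 'o']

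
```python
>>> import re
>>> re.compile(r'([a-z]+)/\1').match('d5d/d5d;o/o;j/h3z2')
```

After group 1 captures some text, `\1` only succeeds where that same text appears again.
`match` is anchored at position 0; if the pattern doesn't fit there, it returns None.
Here position 0 doesn't satisfy it, so the call returns None.

None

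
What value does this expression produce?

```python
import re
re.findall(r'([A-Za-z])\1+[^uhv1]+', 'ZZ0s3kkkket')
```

['Z']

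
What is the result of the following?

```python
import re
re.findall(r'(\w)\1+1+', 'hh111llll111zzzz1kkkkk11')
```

['h', 'l', 'z', 'k']

The backreference `\1` re-matches whatever the first group consumed, character for character.
Scanning left to right: at [0:5] match 'hh111', group 1 = 'h'; at [5:12] match 'llll111', group 1 = 'l'; at [12:17] match 'zzzz1', group 1 = 'z'; at [17:24] match 'kkkkk11', group 1 = 'k'.
One capturing group, so `findall` returns just the captured substring from each match — 4 in all.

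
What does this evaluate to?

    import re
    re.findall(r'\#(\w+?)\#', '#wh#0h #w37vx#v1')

With a single group, `findall` returns only what that group captured — 2 items.

['wh', 'w37vx']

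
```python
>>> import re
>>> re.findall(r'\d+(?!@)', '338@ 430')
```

['33', '430']

The negative lookaround is zero-width — it rules out positions where the adjacent text would match, without consuming anything.
`findall` yields the raw match text (2 of them) because the pattern has no groups.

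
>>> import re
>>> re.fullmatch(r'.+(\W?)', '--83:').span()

(0, 5)

`re.fullmatch` requires the pattern to consume the entire string.
The match spans [0:5] → '--83:'.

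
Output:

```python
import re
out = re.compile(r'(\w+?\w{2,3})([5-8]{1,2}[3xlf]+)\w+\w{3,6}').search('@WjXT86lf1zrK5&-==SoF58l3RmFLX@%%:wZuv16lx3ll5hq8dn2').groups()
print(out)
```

('WjXT', '86lf')

Pattern: one or more of a word character (lazy), then 2 to 3 of a word character (captured); then 1 to 2 of a character in [5-8], then one or more of one of [3xlf] (captured); then one or more of a word character, then 3 to 6 of a word character.
With the lazy modifier that quantifier settles for the fewest repetitions that let the rest of the pattern succeed (the atoms after it are unaffected and can still be greedy).
Unlike `match`, `search` isn't anchored — it looks for the pattern anywhere in the string.
The match spans [1:14] → 'WjXT86lf1zrK5'.
Captured: group 1 = 'WjXT', group 2 = '86lf'.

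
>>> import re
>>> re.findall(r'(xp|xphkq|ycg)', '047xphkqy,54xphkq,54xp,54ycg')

Alternation isn't longest-match — the leftmost alternative that fits at this position is chosen.
Scanning left to right: at [3:5] match 'xp', group 1 = 'xp'; at [12:14] match 'xp', group 1 = 'xp'; at [20:22] match 'xp', group 1 = 'xp'; at [25:28] match 'ycg', group 1 = 'ycg'.
`findall` collects group 1 from each match (4 total).

['xp', 'xp', 'xp', 'ycg']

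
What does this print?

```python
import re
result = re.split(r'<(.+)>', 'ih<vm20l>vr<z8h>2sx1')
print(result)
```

['ih', 'vm20l>vr<z8h', '2sx1']

Matches to split on: at [2:16] → '<vm20l>vr<z8h>'.
The group in the pattern means `split` returns the separators' captures alongside the pieces.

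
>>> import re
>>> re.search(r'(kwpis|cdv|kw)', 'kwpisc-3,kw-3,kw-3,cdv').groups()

The match spans [0:5] → 'kwpis'.
Captured: group 1 = 'kwpis'.

('kwpis',)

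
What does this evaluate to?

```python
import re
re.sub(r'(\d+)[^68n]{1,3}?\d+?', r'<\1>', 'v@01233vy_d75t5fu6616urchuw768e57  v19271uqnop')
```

The pattern matches one or more of a digit (captured); then 1 to 3 of any character except [68n] (lazy), then one or more of a digit (lazy).
With the lazy modifier that quantifier settles for the fewest repetitions that let the rest of the pattern succeed (the atoms after it are unaffected and can still be greedy).
Matches: at [2:7] → '01233'; at [11:15] → '75t5'; at [17:21] → '6616'; at [27:32] → '768e5'; at [32:37] → '7  v1'; ….
The replacement refers to a captured group, so each match is rewritten using its own captured text.

'v@<012>vy_d<75>fu<66>urchuw<768><7><92>uqnop'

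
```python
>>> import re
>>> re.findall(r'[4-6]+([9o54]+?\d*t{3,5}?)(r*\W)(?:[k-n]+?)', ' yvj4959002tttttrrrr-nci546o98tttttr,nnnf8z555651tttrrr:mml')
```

[('959002ttttt', 'rrrr-'), ('o98ttttt', 'r,'), ('51ttt', 'rrr:')]

Pattern: one or more of a character in [4-6]; then one or more of one of [9o54] (lazy), then zero or more of a digit, then 3 to 5 of the literal 't' (lazy) (captured); then zero or more of the literal 'r', then a non-word character (captured); then one or more of a character in [k-n] (lazy) (non-capturing group).
Matches: at [4:22] match '4959002tttttrrrr-n', groups = ('959002ttttt', 'rrrr-'); at [24:38] match '546o98tttttr,n', groups = ('o98ttttt', 'r,'); at [43:57] match '555651tttrrr:m', groups = ('51ttt', 'rrr:').
With 2 capturing groups, `findall` returns a 2-tuple per match.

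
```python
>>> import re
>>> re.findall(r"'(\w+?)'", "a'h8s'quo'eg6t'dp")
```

['h8s', 'eg6t']

Because there's exactly one group, `findall` drops the full match and keeps group 1 from each hit.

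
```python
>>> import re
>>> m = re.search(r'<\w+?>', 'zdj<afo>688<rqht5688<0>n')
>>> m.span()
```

Unlike `match`, `search` isn't anchored — it looks for the pattern anywhere in the string.
The match spans [3:8] → '<afo>'.

(3, 8)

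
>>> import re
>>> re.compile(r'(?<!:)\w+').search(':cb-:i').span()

A negative assertion filters positions out without eating any characters.
`search` walks the string left to right and returns the first match it finds.
The match spans [2:3] → 'b'.

(2, 3)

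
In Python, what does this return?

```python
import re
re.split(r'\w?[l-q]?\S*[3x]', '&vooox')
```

['', '']

This matches optionally a word character, then optionally a character in [l-q]; then zero or more of a non-whitespace character, then one of [3x].
Matches to split on: at [0:6] → '&vooox'.
Splitting on the pattern gives 2 pieces.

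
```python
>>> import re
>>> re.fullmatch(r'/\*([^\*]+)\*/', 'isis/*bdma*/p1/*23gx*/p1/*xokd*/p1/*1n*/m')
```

None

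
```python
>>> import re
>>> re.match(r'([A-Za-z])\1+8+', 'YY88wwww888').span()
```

After group 1 captures some text, `\1` only succeeds where that same text appears again.
`match` is anchored at position 0; if the pattern doesn't fit there, it returns None.
The match spans [0:4] → 'YY88'.
Captured: group 1 = 'Y'.

(0, 4)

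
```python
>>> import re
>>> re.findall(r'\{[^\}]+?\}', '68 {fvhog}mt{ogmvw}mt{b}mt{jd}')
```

Matches: at [3:10] → '{fvhog}'; at [12:19] → '{ogmvw}'; at [21:24] → '{b}'; at [26:30] → '{jd}'.
Since nothing is captured, `findall` lists the 4 matched substrings directly.

['{fvhog}', '{ogmvw}', '{b}', '{jd}']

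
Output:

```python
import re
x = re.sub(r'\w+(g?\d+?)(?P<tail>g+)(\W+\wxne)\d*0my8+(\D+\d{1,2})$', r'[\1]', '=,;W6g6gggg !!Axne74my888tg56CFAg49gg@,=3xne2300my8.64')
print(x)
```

=,;W6g6gggg !![9]

The pattern matches one or more of a word character; then optionally the literal 'g', then one or more of a digit (lazy) (captured); then one or more of a literal 'g' (captured as 'tail'); then one or more of a non-word character, then a word character, then the literal 'xne' (captured); then zero or more of a digit, then the literal '0my', then one or more of the literal '8'; then one or more of a non-digit, then 1 to 2 of a digit (captured); then anchored at the end.
Matches: at [14:54] → 'Axne74my888tg56CFAg49gg@,=3xne2300my8.64'.
Each match is replaced using the text its own group 1 captured.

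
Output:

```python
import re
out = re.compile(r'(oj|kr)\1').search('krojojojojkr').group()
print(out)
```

ojoj

After group 1 captures some text, `\1` only succeeds where that same text appears again.
`re.search` scans for the first position where the pattern succeeds.
The match spans [2:6] → 'ojoj'.
Captured: group 1 = 'oj'.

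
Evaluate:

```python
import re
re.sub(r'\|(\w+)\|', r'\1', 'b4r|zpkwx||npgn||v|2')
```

'b4rzpkwxnpgnv2'

The replacement refers to a captured group, so each match is rewritten using its own captured text.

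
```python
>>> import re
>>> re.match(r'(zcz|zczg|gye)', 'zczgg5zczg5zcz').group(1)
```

'zcz'

The match spans [0:3] → 'zcz'.
Captured: group 1 = 'zcz'.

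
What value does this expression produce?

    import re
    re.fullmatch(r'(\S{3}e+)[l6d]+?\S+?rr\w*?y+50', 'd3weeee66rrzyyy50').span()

`re.fullmatch` requires the pattern to consume the entire string.
The match spans [0:17] → 'd3weeee66rrzyyy50'.

(0, 17)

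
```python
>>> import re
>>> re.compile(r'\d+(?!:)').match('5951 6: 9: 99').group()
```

'5951'

Because the assertion is negative and zero-width, positions next to the forbidden text are skipped.
`match` is anchored at position 0; if the pattern doesn't fit there, it returns None.
The match spans [0:4] → '5951'.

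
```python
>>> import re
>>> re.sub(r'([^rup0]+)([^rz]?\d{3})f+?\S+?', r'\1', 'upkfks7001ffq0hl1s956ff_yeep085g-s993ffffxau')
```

'upkfks7q0hl1s_yeep085g-sffxau'

With the lazy modifier that quantifier settles for the fewest repetitions that let the rest of the pattern succeed (the atoms after it are unaffected and can still be greedy).
Each match is replaced using the text its own group 1 captured.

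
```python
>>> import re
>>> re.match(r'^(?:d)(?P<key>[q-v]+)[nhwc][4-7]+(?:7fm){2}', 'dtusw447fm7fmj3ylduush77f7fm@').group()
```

'dtusw447fm7fm'

Pattern: anchored at the start of the string; then a literal 'd' (non-capturing group); then one or more of a character in [q-v] (captured as 'key'); then one of [nhwc], then one or more of a character in [4-7], then the literal '7fm' repeated 2 times.
`re.match` only tries the pattern at the start of the string.
The match spans [0:13] → 'dtusw447fm7fm'.
Captured: group 1 = 'tus'.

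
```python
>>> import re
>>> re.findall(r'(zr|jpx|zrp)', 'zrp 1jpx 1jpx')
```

Alternation tries branches left to right and keeps the first one that lets the overall match succeed at that position.
With a single group, `findall` returns only what that group captured — 3 items.

['zr', 'jpx', 'jpx']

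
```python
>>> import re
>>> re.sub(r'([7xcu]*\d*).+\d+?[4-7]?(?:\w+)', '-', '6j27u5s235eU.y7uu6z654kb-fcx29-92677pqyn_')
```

The pattern matches zero or more of one of [7xcu], then zero or more of a digit (captured); then one or more of any character, then one or more of a digit (lazy), then optionally a character in [4-7]; then one or more of a word character (non-capturing group).
Matches: at [0:41] → '6j27u5s235eU.y7uu6z654kb-fcx29-92677pqyn_'.
`sub` substitutes '-' at each match site.

'-'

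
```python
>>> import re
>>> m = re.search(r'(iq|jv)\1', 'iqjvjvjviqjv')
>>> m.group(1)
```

'jv'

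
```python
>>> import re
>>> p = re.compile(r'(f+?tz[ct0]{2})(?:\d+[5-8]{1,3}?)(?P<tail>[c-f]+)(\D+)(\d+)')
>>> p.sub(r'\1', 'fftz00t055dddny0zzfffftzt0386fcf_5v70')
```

`\1` in the replacement pulls in group 1's text for each match.

'fftz00t055dddny0zzfffftzt0v70'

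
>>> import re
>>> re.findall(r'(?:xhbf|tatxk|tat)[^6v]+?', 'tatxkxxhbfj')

['tatxkx', 'xhbfj']

The regex engine tests alternatives in the order written; an earlier branch that matches wins even if a later one would match more.
With no groups in the pattern, `findall` gives back each whole match — 2 here.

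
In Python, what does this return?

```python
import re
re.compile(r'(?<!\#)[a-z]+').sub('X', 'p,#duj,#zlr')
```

'X,#dX,#zX'

The negative lookaround is zero-width — it rules out positions where the adjacent text would match, without consuming anything.
Every occurrence is swapped for 'X'.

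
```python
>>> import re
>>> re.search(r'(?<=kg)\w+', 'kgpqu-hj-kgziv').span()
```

Because the assertion is zero-width, the text it checks is not consumed and won't appear in the result.
The match spans [2:5] → 'pqu'.

(2, 5)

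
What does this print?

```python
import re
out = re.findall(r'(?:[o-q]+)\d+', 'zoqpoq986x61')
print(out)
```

['oqpoq986']

This matches one or more of a character in [o-q] (non-capturing group); then one or more of a digit.
Since nothing is captured, `findall` lists the 1 matched substring directly.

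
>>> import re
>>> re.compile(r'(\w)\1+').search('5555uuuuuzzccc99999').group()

'5555'

`\1` has to match the exact text group 1 already captured.
Unlike `match`, `search` isn't anchored — it looks for the pattern anywhere in the string.
The match spans [0:4] → '5555'.
Captured: group 1 = '5'.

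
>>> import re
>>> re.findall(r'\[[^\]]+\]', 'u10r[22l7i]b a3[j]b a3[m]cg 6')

With no groups in the pattern, `findall` gives back each whole match — 3 here.

['[22l7i]', '[j]', '[m]']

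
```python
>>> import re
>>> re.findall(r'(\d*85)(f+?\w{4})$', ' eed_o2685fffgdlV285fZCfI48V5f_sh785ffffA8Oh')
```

Pattern: zero or more of a digit, then the literal '85' (captured); then one or more of the literal 'f' (lazy), then exactly 4 of a word character (captured); then anchored at the end.
Scanning left to right: at [33:44] match '785ffffA8Oh', groups = ('785', 'ffffA8Oh').
With 2 capturing groups, `findall` returns a 2-tuple per match.

[('785', 'ffffA8Oh')]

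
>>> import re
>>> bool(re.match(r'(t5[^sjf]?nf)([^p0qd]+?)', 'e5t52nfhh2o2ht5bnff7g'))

False

This matches the literal 't5', then optionally any character except [sjf], then the literal 'nf' (captured); then one or more of any character except [p0qd] (lazy) (captured).
With `match`, the pattern is implicitly anchored at the beginning.
Here the string doesn't start with a match, so the call returns None, and `bool(None)` is False.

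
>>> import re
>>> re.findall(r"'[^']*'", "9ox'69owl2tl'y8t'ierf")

["'69owl2tl'"]

`findall` yields the raw match text (1 of them) because the pattern has no groups.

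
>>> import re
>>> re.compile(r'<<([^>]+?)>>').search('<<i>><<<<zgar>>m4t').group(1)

The match spans [0:5] → '<<i>>'.
Captured: group 1 = 'i'.

'i'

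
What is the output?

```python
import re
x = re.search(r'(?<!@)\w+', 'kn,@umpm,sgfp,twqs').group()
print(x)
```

kn

The negative lookaround is zero-width — it rules out positions where the adjacent text would match, without consuming anything.
`re.search` tries every starting position until one works.
The match spans [0:2] → 'kn'.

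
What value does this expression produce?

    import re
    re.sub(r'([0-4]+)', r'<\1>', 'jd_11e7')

'jd_<11>e7'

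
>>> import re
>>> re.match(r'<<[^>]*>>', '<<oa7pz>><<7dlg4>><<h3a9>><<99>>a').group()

`re.match` only tries the pattern at the start of the string.
The match spans [0:9] → '<<oa7pz>>'.

'<<oa7pz>>'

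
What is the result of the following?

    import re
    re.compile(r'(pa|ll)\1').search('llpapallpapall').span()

(2, 6)

`\1` is not a pattern — it's the concrete string captured by group 1, re-applied verbatim.
Unlike `match`, `search` isn't anchored — it looks for the pattern anywhere in the string.
The match spans [2:6] → 'papa'.
Captured: group 1 = 'pa'.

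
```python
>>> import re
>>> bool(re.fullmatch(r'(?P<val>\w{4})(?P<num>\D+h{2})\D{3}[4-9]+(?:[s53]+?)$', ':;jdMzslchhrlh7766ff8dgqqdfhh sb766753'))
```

False

Pattern: exactly 4 of a word character (captured as 'val'); then one or more of a non-digit, then exactly 2 of a literal 'h' (captured as 'num'); then exactly 3 of a non-digit; then one or more of a character in [4-9]; then one or more of one of [s53] (lazy) (non-capturing group); then anchored at the end.
`re.fullmatch` is like wrapping the pattern in `^…$` (in single-line mode).
Here the string isn't matched end-to-end, so the call returns None, and `bool(None)` is False.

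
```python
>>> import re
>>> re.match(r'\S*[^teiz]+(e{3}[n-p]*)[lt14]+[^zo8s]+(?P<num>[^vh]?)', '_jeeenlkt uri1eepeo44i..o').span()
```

(0, 19)

`re.match` won't scan ahead — the pattern has to work from the very first character.
The match spans [0:19] → '_jeeenlkt uri1eepeo'.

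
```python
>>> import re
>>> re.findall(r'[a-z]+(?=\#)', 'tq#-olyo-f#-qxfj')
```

['tq', 'f']

Because the assertion is zero-width, the text it checks is not consumed and won't appear in the result.
No capturing groups, so `findall` returns the 2 full match strings.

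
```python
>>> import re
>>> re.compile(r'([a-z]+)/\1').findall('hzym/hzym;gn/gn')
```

['hzym', 'gn']

The backreference `\1` re-matches whatever the first group consumed, character for character.
Walking the string: at [0:9] match 'hzym/hzym', group 1 = 'hzym'; at [10:15] match 'gn/gn', group 1 = 'gn'.
Because there's exactly one group, `findall` drops the full match and keeps group 1 from each hit.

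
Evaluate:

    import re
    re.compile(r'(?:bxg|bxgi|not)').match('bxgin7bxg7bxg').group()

`|` is ordered: at each position the engine commits to the first alternative that works.
`re.match` won't scan ahead — the pattern has to work from the very first character.
The match spans [0:3] → 'bxg'.

'bxg'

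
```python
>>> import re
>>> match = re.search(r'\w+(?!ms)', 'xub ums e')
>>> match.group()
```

'xub'

The negative lookaround is zero-width — it rules out positions where the adjacent text would match, without consuming anything.
`re.search` tries every starting position until one works.
The match spans [0:3] → 'xub'.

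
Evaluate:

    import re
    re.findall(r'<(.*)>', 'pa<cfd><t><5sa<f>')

Scanning left to right: at [2:17] match '<cfd><t><5sa<f>', group 1 = 'cfd><t><5sa<f'.
One capturing group, so `findall` returns just the captured substring from the one match — 1 in all.

['cfd><t><5sa<f']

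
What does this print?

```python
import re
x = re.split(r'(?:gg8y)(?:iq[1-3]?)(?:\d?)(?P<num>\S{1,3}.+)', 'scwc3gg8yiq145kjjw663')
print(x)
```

The pattern matches the literal 'gg', then the literal '8y' (non-capturing group); then the literal 'iq', then optionally a character in [1-3] (non-capturing group); then optionally a digit (non-capturing group); then 1 to 3 of a non-whitespace character, then one or more of any character (captured as 'num').
Matches to split on: at [5:21] → 'gg8yiq145kjjw663'.
Because the pattern has a capturing group, `split` also inserts each captured text between the pieces.

['scwc3', '5kjjw663', '']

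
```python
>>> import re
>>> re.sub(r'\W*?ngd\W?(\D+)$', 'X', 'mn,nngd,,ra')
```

'mn,nX'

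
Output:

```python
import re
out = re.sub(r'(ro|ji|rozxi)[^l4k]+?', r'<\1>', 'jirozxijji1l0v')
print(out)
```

<ji>ozxij<ji>l0v

`\1` in the replacement pulls in group 1's text for each match.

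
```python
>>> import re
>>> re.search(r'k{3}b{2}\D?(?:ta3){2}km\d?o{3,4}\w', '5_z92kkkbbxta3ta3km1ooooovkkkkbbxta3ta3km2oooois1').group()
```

'kkkbbxta3ta3km1ooooo'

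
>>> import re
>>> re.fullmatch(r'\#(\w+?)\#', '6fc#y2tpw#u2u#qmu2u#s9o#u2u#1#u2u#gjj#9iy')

For `fullmatch`, every character of the input must be accounted for by the pattern.
Here there's no way to consume every character, so the call returns None.

None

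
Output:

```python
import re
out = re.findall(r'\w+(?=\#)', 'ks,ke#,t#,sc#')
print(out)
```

['ke', 't', 'sc']

The lookaround is zero-width — it requires the adjacent text to match without consuming it, so the asserted text isn't part of the match.
Walking the string: at [3:5] → 'ke'; at [7:8] → 't'; at [10:12] → 'sc'.
Since nothing is captured, `findall` lists the 3 matched substrings directly.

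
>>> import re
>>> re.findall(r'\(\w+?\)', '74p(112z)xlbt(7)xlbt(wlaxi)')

['(112z)', '(7)', '(wlaxi)']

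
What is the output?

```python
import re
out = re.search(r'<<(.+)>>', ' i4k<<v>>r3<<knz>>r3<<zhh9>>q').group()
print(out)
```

Unlike `match`, `search` isn't anchored — it looks for the pattern anywhere in the string.
The match spans [4:28] → '<<v>>r3<<knz>>r3<<zhh9>>'.
Captured: group 1 = 'v>>r3<<knz>>r3<<zhh9'.

<<v>>r3<<knz>>r3<<zhh9>>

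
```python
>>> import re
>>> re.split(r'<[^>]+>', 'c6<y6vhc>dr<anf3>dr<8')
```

['c6', 'dr', 'dr<8']

Matches to split on: at [2:9] → '<y6vhc>'; at [11:17] → '<anf3>'.
The string is cut at each match, leaving 3 pieces.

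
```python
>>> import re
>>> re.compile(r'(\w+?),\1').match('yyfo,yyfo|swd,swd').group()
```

'yyfo,yyfo'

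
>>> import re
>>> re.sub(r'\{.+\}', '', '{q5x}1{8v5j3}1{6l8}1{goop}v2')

Matches: at [0:26] → '{q5x}1{8v5j3}1{6l8}1{goop}'.
Every occurrence is swapped for ''.

'v2'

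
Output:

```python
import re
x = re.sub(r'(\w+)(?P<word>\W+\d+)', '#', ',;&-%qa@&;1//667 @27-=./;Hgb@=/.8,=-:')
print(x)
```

,;&-%#//#-=./;#,=-:

The pattern matches one or more of a word character (captured); then one or more of a non-word character, then one or more of a digit (captured as 'word').
`sub` substitutes '#' at each match site.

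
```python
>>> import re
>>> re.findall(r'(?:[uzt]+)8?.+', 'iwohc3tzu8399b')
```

['tzu8399b']

The pattern matches one or more of one of [uzt] (non-capturing group); then optionally the literal '8', then one or more of any character.
Scanning left to right: at [6:14] → 'tzu8399b'.
`findall` yields the raw match text (1 of them) because the pattern has no groups.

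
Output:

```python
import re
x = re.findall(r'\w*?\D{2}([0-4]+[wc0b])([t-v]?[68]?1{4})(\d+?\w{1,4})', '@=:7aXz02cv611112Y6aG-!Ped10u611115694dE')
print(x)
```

Pattern: zero or more of a word character (lazy), then exactly 2 of a non-digit; then one or more of a character in [0-4], then one of [wc0b] (captured); then optionally a character in [t-v], then optionally one of [68], then exactly 4 of a literal '1' (captured); then one or more of a digit (lazy), then 1 to 4 of a word character (captured).
A `+?`/`*?`/`{m,n}?` starts at its minimum and grows only as far as needed for what follows to match.
Matches: at [3:21] match '7aXz02cv611112Y6aG', groups = ('02c', 'v61111', '2Y6aG'); at [23:39] match 'Ped10u611115694d', groups = ('10', 'u61111', '5694d').
With 3 capturing groups, `findall` returns a 3-tuple per match.

[('02c', 'v61111', '2Y6aG'), ('10', 'u61111', '5694d')]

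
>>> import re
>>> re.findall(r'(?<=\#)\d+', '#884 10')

['884']

Lookahead/lookbehind check context without consuming it, so the matched span excludes the asserted characters.
Matches: at [1:4] → '884'.
No capturing groups, so `findall` returns the 1 full match string.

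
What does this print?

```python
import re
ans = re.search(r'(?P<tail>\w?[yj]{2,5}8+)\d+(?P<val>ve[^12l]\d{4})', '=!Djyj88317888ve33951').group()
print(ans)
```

Djyj88317888ve33951

The pattern matches optionally a word character, then 2 to 5 of one of [yj], then one or more of the literal '8' (captured as 'tail'); then one or more of a digit; then the literal 've', then any character except [12l], then exactly 4 of a digit (captured as 'val').
`re.search` scans for the first position where the pattern succeeds.
The match spans [2:21] → 'Djyj88317888ve33951'.
Captured: group 1 = 'Djyj88', group 2 = 've33951'.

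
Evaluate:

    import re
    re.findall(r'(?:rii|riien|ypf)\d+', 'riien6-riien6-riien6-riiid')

['riien6', 'riien6', 'riien6']

Matches: at [0:6] → 'riien6'; at [7:13] → 'riien6'; at [14:20] → 'riien6'.
`findall` yields the raw match text (3 of them) because the pattern has no groups.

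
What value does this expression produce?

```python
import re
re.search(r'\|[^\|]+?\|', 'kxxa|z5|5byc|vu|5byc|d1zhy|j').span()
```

`re.search` scans for the first position where the pattern succeeds.
The match spans [4:8] → '|z5|'.

(4, 8)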